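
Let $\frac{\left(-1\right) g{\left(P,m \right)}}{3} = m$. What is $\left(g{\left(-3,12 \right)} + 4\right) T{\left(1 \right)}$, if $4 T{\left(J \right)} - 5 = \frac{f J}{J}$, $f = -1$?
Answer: $-32$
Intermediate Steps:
$g{\left(P,m \right)} = - 3 m$
$T{\left(J \right)} = 1$ ($T{\left(J \right)} = \frac{5}{4} + \frac{- J \frac{1}{J}}{4} = \frac{5}{4} + \frac{1}{4} \left(-1\right) = \frac{5}{4} - \frac{1}{4} = 1$)
$\left(g{\left(-3,12 \right)} + 4\right) T{\left(1 \right)} = \left(\left(-3\right) 12 + 4\right) 1 = \left(-36 + 4\right) 1 = \left(-32\right) 1 = -32$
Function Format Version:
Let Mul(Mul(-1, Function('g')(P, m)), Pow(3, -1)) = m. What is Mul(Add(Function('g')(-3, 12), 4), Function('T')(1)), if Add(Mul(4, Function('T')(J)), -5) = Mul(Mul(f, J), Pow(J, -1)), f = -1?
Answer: -32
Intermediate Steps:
Function('g')(P, m) = Mul(-3, m)
Function('T')(J) = 1 (Function('T')(J) = Add(Rational(5, 4), Mul(Rational(1, 4), Mul(Mul(-1, J), Pow(J, -1)))) = Add(Rational(5, 4), Mul(Rational(1, 4), -1)) = Add(Rational(5, 4), Rational(-1, 4)) = 1)
Mul(Add(Function('g')(-3, 12), 4), Function('T')(1)) = Mul(Add(Mul(-3, 12), 4), 1) = Mul(Add(-36, 4), 1) = Mul(-32, 1) = -32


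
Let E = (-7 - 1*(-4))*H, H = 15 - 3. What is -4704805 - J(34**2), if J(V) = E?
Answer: -4704769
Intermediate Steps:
H = 12
E = -36 (E = (-7 - 1*(-4))*12 = (-7 + 4)*12 = -3*12 = -36)
J(V) = -36
-4704805 - J(34**2) = -4704805 - 1*(-36) = -4704805 + 36 = -4704769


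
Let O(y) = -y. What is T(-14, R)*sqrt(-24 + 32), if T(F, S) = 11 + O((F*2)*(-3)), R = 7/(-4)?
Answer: -146*sqrt(2) ≈ -206.48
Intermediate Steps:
R = -7/4 (R = 7*(-1/4) = -7/4 ≈ -1.7500)
T(F, S) = 11 + 6*F (T(F, S) = 11 - F*2*(-3) = 11 - 2*F*(-3) = 11 - (-6)*F = 11 + 6*F)
T(-14, R)*sqrt(-24 + 32) = (11 + 6*(-14))*sqrt(-24 + 32) = (11 - 84)*sqrt(8) = -146*sqrt(2)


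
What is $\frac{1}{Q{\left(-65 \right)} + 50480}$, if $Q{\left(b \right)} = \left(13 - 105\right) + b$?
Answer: $\frac{1}{50323} \approx 1.9872 \cdot 10^{-5}$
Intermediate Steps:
$Q{\left(b \right)} = -92 + b$
$\frac{1}{Q{\left(-65 \right)} + 50480} = \frac{1}{\left(-92 - 65\right) + 50480} = \frac{1}{-157 + 50480} = \frac{1}{50323}$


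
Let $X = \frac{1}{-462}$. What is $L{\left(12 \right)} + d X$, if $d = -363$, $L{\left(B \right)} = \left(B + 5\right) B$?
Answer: $\frac{2867}{14} \approx 204.79$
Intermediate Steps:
$L{\left(B \right)} = B \left(5 + B\right)$ ($L{\left(B \right)} = \left(5 + B\right) B = B \left(5 + B\right)$)
$X = - \frac{1}{462} \approx -0.0021645$
$L{\left(12 \right)} + d X = 12 \left(5 + 12\right) - - \frac{11}{14} = 12 \cdot 17 + \frac{11}{14} = 204 + \frac{11}{14} = \frac{2867}{14}$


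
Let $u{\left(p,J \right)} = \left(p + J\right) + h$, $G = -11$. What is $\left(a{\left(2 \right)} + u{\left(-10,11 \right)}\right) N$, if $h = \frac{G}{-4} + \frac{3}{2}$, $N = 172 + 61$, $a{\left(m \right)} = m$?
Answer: $\frac{6757}{4} \approx 1689.3$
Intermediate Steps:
$N = 233$
$h = \frac{17}{4}$ ($h = - \frac{11}{-4} + \frac{3}{2} = \left(-11\right) \left(- \frac{1}{4}\right) + 3 \cdot \frac{1}{2} = \frac{11}{4} + \frac{3}{2} = \frac{17}{4} \approx 4.25$)
$u{\left(p,J \right)} = \frac{17}{4} + J + p$ ($u{\left(p,J \right)} = \left(p + J\right) + \frac{17}{4} = \left(J + p\right) + \frac{17}{4} = \frac{17}{4} + J + p$)
$\left(a{\left(2 \right)} + u{\left(-10,11 \right)}\right) N = \left(2 + \left(\frac{17}{4} + 11 - 10\right)\right) 233 = \left(2 + \frac{21}{4}\right) 233 = \frac{29}{4} \cdot 233 = \frac{6757}{4}$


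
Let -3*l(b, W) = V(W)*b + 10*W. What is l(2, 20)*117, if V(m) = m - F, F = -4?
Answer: -9672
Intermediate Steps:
V(m) = 4 + m (V(m) = m - 1*(-4) = m + 4 = 4 + m)
l(b, W) = -10*W/3 - b*(4 + W)/3 (l(b, W) = -((4 + W)*b + 10*W)/3 = -(b*(4 + W) + 10*W)/3 = -(10*W + b*(4 + W))/3 = -10*W/3 - b*(4 + W)/3)
l(2, 20)*117 = (-10/3*20 - 1/3*2*(4 + 20))*117 = (-200/3 - 1/3*2*24)*117 = (-200/3 - 16)*117 = -248/3*117 = -9672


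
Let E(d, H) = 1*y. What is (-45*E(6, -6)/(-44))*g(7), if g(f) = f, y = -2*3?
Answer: -945/22 ≈ -42.955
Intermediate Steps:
y = -6
E(d, H) = -6 (E(d, H) = 1*(-6) = -6)
(-45*E(6, -6)/(-44))*g(7) = -(-270)/(-44)*7 = -(-270)*(-1)/44*7 = -45*3/22*7 = -135/22*7 = -945/22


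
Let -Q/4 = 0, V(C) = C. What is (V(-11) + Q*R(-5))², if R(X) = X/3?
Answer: 121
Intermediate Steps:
R(X) = X/3 (R(X) = X*(⅓) = X/3)
Q = 0 (Q = -4*0 = 0)
(V(-11) + Q*R(-5))² = (-11 + 0*((⅓)*(-5)))² = (-11 + 0*(-5/3))² = (-11 + 0)² = (-11)² = 121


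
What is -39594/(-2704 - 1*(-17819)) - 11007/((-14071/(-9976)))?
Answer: -1660272277854/212683165 ≈ -7806.3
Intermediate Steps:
-39594/(-2704 - 1*(-17819)) - 11007/((-14071/(-9976))) = -39594/(-2704 + 17819) - 11007/((-14071*(-1/9976))) = -39594/15115 - 11007/14071/9976 = -39594*1/15115 - 11007*9976/14071 = -39594/15115 - 109805832/14071 = -1660272277854/212683165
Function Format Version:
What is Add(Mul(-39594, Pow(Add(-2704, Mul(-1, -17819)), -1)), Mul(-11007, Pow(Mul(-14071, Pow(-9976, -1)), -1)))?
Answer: Rational(-1660272277854, 212683165) ≈ -7806.3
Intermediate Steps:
Add(Mul(-39594, Pow(Add(-2704, Mul(-1, -17819)), -1)), Mul(-11007, Pow(Mul(-14071, Pow(-9976, -1)), -1))) = Add(Mul(-39594, Pow(Add(-2704, 17819), -1)), Mul(-11007, Pow(Mul(-14071, Rational(-1, 9976)), -1))) = Add(Mul(-39594, Pow(15115, -1)), Mul(-11007, Pow(Rational(14071, 9976), -1))) = Add(Mul(-39594, Rational(1, 15115)), Mul(-11007, Rational(9976, 14071))) = Add(Rational(-39594, 15115), Rational(-109805832, 14071)) = Rational(-1660272277854, 212683165)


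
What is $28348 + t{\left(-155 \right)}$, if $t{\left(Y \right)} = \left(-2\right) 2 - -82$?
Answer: $28426$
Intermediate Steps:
$t{\left(Y \right)} = 78$ ($t{\left(Y \right)} = -4 + 82 = 78$)
$28348 + t{\left(-155 \right)} = 28348 + 78 = 28426$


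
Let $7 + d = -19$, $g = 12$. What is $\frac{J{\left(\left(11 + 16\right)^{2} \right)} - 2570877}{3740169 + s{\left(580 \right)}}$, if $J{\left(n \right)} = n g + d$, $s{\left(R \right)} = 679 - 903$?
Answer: $- \frac{512431}{747989} \approx -0.68508$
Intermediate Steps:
$s{\left(R \right)} = -224$ ($s{\left(R \right)} = 679 - 903 = -224$)
$d = -26$ ($d = -7 - 19 = -26$)
$J{\left(n \right)} = -26 + 12 n$ ($J{\left(n \right)} = n 12 - 26 = 12 n - 26 = -26 + 12 n$)
$\frac{J{\left(\left(11 + 16\right)^{2} \right)} - 2570877}{3740169 + s{\left(580 \right)}} = \frac{\left(-26 + 12 \left(11 + 16\right)^{2}\right) - 2570877}{3740169 - 224} = \frac{\left(-26 + 12 \cdot 27^{2}\right) - 2570877}{3739945} = \left(\left(-26 + 12 \cdot 729\right) - 2570877\right) \frac{1}{3739945} = \left(\left(-26 + 8748\right) - 2570877\right) \frac{1}{3739945} = \left(8722 - 2570877\right) \frac{1}{3739945} = \left(-2562155\right) \frac{1}{3739945} = - \frac{512431}{747989}$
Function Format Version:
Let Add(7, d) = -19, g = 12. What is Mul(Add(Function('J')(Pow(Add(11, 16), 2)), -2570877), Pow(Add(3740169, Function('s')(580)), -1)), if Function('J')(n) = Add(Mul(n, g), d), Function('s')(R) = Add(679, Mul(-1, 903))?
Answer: Rational(-512431, 747989) ≈ -0.68508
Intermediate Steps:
Function('s')(R) = -224 (Function('s')(R) = Add(679, -903) = -224)
d = -26 (d = Add(-7, -19) = -26)
Function('J')(n) = Add(-26, Mul(12, n)) (Function('J')(n) = Add(Mul(n, 12), -26) = Add(Mul(12, n), -26) = Add(-26, Mul(12, n)))
Mul(Add(Function('J')(Pow(Add(11, 16), 2)), -2570877), Pow(Add(3740169, Function('s')(580)), -1)) = Mul(Add(Add(-26, Mul(12, Pow(Add(11, 16), 2))), -2570877), Pow(Add(3740169, -224), -1)) = Mul(Add(Add(-26, Mul(12, Pow(27, 2))), -2570877), Pow(3739945, -1)) = Mul(Add(Add(-26, Mul(12, 729)), -2570877), Rational(1, 3739945)) = Mul(Add(Add(-26, 8748), -2570877), Rational(1, 3739945)) = Mul(Add(8722, -2570877), Rational(1, 3739945)) = Mul(-2562155, Rational(1, 3739945)) = Rational(-512431, 747989)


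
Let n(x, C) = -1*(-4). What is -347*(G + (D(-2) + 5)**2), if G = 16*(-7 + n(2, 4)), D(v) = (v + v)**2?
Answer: -136371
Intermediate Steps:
n(x, C) = 4
D(v) = 4*v**2 (D(v) = (2*v)**2 = 4*v**2)
G = -48 (G = 16*(-7 + 4) = 16*(-3) = -48)
-347*(G + (D(-2) + 5)**2) = -347*(-48 + (4*(-2)**2 + 5)**2) = -347*(-48 + (4*4 + 5)**2) = -347*(-48 + (16 + 5)**2) = -347*(-48 + 21**2) = -347*(-48 + 441) = -347*393 = -136371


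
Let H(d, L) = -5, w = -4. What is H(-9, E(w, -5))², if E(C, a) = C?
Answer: 25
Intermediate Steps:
H(-9, E(w, -5))² = (-5)² = 25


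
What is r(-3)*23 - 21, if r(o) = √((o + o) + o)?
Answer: -21 + 69*I ≈ -21.0 + 69.0*I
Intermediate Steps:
r(o) = √3*√o (r(o) = √(2*o + o) = √(3*o) = √3*√o)
r(-3)*23 - 21 = (√3*√(-3))*23 - 21 = (√3*(I*√3))*23 - 21 = (3*I)*23 - 21 = 69*I - 21 = -21 + 69*I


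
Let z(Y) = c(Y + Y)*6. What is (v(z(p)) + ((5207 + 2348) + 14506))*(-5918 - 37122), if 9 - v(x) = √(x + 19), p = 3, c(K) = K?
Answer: -949892800 + 43040*√55 ≈ -9.4957e+8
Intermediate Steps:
z(Y) = 12*Y (z(Y) = (Y + Y)*6 = (2*Y)*6 = 12*Y)
v(x) = 9 - √(19 + x) (v(x) = 9 - √(x + 19) = 9 - √(19 + x))
(v(z(p)) + ((5207 + 2348) + 14506))*(-5918 - 37122) = ((9 - √(19 + 12*3)) + ((5207 + 2348) + 14506))*(-5918 - 37122) = ((9 - √(19 + 36)) + (7555 + 14506))*(-43040) = ((9 - √55) + 22061)*(-43040) = (22070 - √55)*(-43040) = -949892800 + 43040*√55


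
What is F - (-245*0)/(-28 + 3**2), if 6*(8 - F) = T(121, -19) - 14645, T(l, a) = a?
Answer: 2452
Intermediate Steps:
F = 2452 (F = 8 - (-19 - 14645)/6 = 8 - 1/6*(-14664) = 8 + 2444 = 2452)
F - (-245*0)/(-28 + 3**2) = 2452 - (-245*0)/(-28 + 3**2) = 2452 - (-35*0)/(-28 + 9) = 2452 - 0/(-19) = 2452 - 0*(-1)/19 = 2452 - 1*0 = 2452 + 0 = 2452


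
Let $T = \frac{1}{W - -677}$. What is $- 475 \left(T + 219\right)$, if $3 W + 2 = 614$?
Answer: $- \frac{91646500}{881} \approx -1.0403 \cdot 10^{5}$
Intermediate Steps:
$W = 204$ ($W = - \frac{2}{3} + \frac{1}{3} \cdot 614 = - \frac{2}{3} + \frac{614}{3} = 204$)
$T = \frac{1}{881}$ ($T = \frac{1}{204 - -677} = \frac{1}{204 + 677} = \frac{1}{881} \approx 0.0011351$)
$- 475 \left(T + 219\right) = - 475 \left(\frac{1}{881} + 219\right) = \left(-475\right) \frac{192940}{881} = - \frac{91646500}{881}$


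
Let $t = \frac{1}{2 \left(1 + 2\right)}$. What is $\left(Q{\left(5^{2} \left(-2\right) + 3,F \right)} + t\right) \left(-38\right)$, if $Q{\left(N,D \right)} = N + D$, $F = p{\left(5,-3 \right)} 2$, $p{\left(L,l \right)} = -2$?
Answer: $\frac{5795}{3} \approx 1931.7$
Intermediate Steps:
$F = -4$ ($F = \left(-2\right) 2 = -4$)
$Q{\left(N,D \right)} = D + N$
$t = \frac{1}{6}$ ($t = \frac{1}{2 \cdot 3} = \frac{1}{6} \approx 0.16667$)
$\left(Q{\left(5^{2} \left(-2\right) + 3,F \right)} + t\right) \left(-38\right) = \left(\left(-4 + \left(5^{2} \left(-2\right) + 3\right)\right) + \frac{1}{6}\right) \left(-38\right) = \left(\left(-4 + \left(25 \left(-2\right) + 3\right)\right) + \frac{1}{6}\right) \left(-38\right) = \left(\left(-4 + \left(-50 + 3\right)\right) + \frac{1}{6}\right) \left(-38\right) = \left(\left(-4 - 47\right) + \frac{1}{6}\right) \left(-38\right) = \left(-51 + \frac{1}{6}\right) \left(-38\right) = \left(- \frac{305}{6}\right) \left(-38\right) = \frac{5795}{3}$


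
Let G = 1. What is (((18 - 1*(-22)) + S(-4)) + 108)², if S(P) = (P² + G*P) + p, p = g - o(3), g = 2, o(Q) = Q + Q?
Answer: 24336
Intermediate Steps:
o(Q) = 2*Q
p = -4 (p = 2 - 2*3 = 2 - 1*6 = 2 - 6 = -4)
S(P) = -4 + P + P² (S(P) = (P² + 1*P) - 4 = (P² + P) - 4 = (P + P²) - 4 = -4 + P + P²)
(((18 - 1*(-22)) + S(-4)) + 108)² = (((18 - 1*(-22)) + (-4 - 4 + (-4)²)) + 108)² = (((18 + 22) + (-4 - 4 + 16)) + 108)² = ((40 + 8) + 108)² = (48 + 108)² = 156² = 24336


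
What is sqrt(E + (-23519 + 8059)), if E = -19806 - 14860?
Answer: I*sqrt(50126) ≈ 223.89*I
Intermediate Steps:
E = -34666
sqrt(E + (-23519 + 8059)) = sqrt(-34666 + (-23519 + 8059)) = sqrt(-34666 - 15460) = sqrt(-50126) = I*sqrt(50126)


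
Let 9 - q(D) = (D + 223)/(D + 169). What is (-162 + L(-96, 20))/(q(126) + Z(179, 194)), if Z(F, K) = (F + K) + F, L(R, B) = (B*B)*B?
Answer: 1156105/82573 ≈ 14.001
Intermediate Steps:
L(R, B) = B³ (L(R, B) = B²*B = B³)
Z(F, K) = K + 2*F
q(D) = 9 - (223 + D)/(169 + D) (q(D) = 9 - (D + 223)/(D + 169) = 9 - (223 + D)/(169 + D))
(-162 + L(-96, 20))/(q(126) + Z(179, 194)) = (-162 + 20³)/(2*(649 + 4*126)/(169 + 126) + (194 + 2*179)) = (-162 + 8000)/(2*(649 + 504)/295 + (194 + 358)) = 7838/(2*(1/295)*1153 + 552) = 7838/(2306/295 + 552) = 7838/(165146/295) = 7838*(295/165146) = 1156105/82573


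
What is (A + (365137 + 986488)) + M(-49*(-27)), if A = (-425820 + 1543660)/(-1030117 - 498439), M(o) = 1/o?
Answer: 683340542689184/505569897 ≈ 1.3516e+6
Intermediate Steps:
A = -279460/382139 (A = 1117840/(-1528556) = 1117840*(-1/1528556) = -279460/382139 ≈ -0.73130)
(A + (365137 + 986488)) + M(-49*(-27)) = (-279460/382139 + (365137 + 986488)) + 1/(-49*(-27)) = (-279460/382139 + 1351625) + 1/1323 = 516508346415/382139 + 1/1323 = 683340542689184/505569897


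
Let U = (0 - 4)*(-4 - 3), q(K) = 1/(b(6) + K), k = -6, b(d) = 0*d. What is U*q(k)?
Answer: -14/3 ≈ -4.6667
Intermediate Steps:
b(d) = 0
q(K) = 1/K (q(K) = 1/(0 + K) = 1/K)
U = 28 (U = -4*(-7) = 28)
U*q(k) = 28/(-6) = 28*(-1/6) = -14/3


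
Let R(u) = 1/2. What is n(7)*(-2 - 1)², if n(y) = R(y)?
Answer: 9/2 ≈ 4.5000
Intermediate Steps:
R(u) = ½
n(y) = ½
n(7)*(-2 - 1)² = (-2 - 1)²/2 = (½)*(-3)² = (½)*9 = 9/2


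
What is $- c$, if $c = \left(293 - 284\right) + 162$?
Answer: $-171$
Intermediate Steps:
$c = 171$ ($c = 9 + 162 = 171$)
$- c = \left(-1\right) 171 = -171$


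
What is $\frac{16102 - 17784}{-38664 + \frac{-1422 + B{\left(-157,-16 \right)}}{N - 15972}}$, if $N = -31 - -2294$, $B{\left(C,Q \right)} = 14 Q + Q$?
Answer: $\frac{11529269}{265021557} \approx 0.043503$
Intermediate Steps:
$B{\left(C,Q \right)} = 15 Q$
$N = 2263$ ($N = -31 + 2294 = 2263$)
$\frac{16102 - 17784}{-38664 + \frac{-1422 + B{\left(-157,-16 \right)}}{N - 15972}} = \frac{16102 - 17784}{-38664 + \frac{-1422 + 15 \left(-16\right)}{2263 - 15972}} = - \frac{1682}{-38664 + \frac{-1422 - 240}{-13709}} = - \frac{1682}{-38664 - - \frac{1662}{13709}} = - \frac{1682}{-38664 + \frac{1662}{13709}} = - \frac{1682}{- \frac{530043114}{13709}} = \left(-1682\right) \left(- \frac{13709}{530043114}\right) = \frac{11529269}{265021557}$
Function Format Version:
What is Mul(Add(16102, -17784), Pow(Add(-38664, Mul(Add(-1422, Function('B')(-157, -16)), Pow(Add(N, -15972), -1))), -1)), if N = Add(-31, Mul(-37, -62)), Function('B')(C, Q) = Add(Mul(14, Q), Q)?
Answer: Rational(11529269, 265021557) ≈ 0.043503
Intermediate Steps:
Function('B')(C, Q) = Mul(15, Q)
N = 2263 (N = Add(-31, 2294) = 2263)
Mul(Add(16102, -17784), Pow(Add(-38664, Mul(Add(-1422, Function('B')(-157, -16)), Pow(Add(N, -15972), -1))), -1)) = Mul(Add(16102, -17784), Pow(Add(-38664, Mul(Add(-1422, Mul(15, -16)), Pow(Add(2263, -15972), -1))), -1)) = Mul(-1682, Pow(Add(-38664, Mul(Add(-1422, -240), Pow(-13709, -1))), -1)) = Mul(-1682, Pow(Add(-38664, Mul(-1662, Rational(-1, 13709))), -1)) = Mul(-1682, Pow(Add(-38664, Rational(1662, 13709)), -1)) = Mul(-1682, Pow(Rational(-530043114, 13709), -1)) = Mul(-1682, Rational(-13709, 530043114)) = Rational(11529269, 265021557)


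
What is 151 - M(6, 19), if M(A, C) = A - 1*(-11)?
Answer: 134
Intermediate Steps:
M(A, C) = 11 + A (M(A, C) = A + 11 = 11 + A)
151 - M(6, 19) = 151 - (11 + 6) = 151 - 1*17 = 151 - 17 = 134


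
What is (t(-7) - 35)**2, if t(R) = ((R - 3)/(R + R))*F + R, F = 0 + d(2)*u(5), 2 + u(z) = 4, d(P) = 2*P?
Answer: 64516/49 ≈ 1316.7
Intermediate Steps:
u(z) = 2 (u(z) = -2 + 4 = 2)
F = 8 (F = 0 + (2*2)*2 = 0 + 4*2 = 0 + 8 = 8)
t(R) = R + 4*(-3 + R)/R (t(R) = ((R - 3)/(R + R))*8 + R = ((-3 + R)/((2*R)))*8 + R = ((-3 + R)*(1/(2*R)))*8 + R = ((-3 + R)/(2*R))*8 + R = 4*(-3 + R)/R + R = R + 4*(-3 + R)/R)
(t(-7) - 35)**2 = ((4 - 7 - 12/(-7)) - 35)**2 = ((4 - 7 - 12*(-1/7)) - 35)**2 = ((4 - 7 + 12/7) - 35)**2 = (-9/7 - 35)**2 = (-254/7)**2 = 64516/49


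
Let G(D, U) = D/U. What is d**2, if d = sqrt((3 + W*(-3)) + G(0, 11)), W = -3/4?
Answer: 21/4 ≈ 5.2500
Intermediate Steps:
W = -3/4 (W = -3*1/4 = -3/4 ≈ -0.75000)
d = sqrt(21)/2 (d = sqrt((3 - 3/4*(-3)) + 0/11) = sqrt((3 + 9/4) + 0*(1/11)) = sqrt(21/4 + 0) = sqrt(21/4) = sqrt(21)/2 ≈ 2.2913)
d**2 = (sqrt(21)/2)**2 = 21/4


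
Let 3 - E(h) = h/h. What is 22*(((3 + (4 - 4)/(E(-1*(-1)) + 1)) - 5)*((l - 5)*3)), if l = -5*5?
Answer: 3960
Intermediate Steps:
l = -25
E(h) = 2 (E(h) = 3 - h/h = 3 - 1*1 = 3 - 1 = 2)
22*(((3 + (4 - 4)/(E(-1*(-1)) + 1)) - 5)*((l - 5)*3)) = 22*(((3 + (4 - 4)/(2 + 1)) - 5)*((-25 - 5)*3)) = 22*(((3 + 0/3) - 5)*(-30*3)) = 22*(((3 + 0*(⅓)) - 5)*(-90)) = 22*(((3 + 0) - 5)*(-90)) = 22*((3 - 5)*(-90)) = 22*(-2*(-90)) = 22*180 = 3960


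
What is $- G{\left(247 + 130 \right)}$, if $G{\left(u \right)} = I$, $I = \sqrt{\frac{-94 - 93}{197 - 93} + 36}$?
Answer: $- \frac{\sqrt{92482}}{52} \approx -5.8482$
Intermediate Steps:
$I = \frac{\sqrt{92482}}{52}$ ($I = \sqrt{- \frac{187}{104} + 36} = \sqrt{\frac{3557}{104}} = \frac{\sqrt{92482}}{52} \approx 5.8482$)
$G{\left(u \right)} = \frac{\sqrt{92482}}{52}$
$- G{\left(247 + 130 \right)} = - \frac{\sqrt{92482}}{52}$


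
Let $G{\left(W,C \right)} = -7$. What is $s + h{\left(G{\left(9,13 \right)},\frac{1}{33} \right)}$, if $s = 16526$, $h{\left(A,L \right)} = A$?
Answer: $16519$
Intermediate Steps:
$s + h{\left(G{\left(9,13 \right)},\frac{1}{33} \right)} = 16526 - 7 = 16519$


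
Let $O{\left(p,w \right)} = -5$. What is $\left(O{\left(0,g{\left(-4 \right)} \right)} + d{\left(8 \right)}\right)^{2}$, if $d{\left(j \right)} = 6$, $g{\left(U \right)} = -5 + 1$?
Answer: $1$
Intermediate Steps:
$g{\left(U \right)} = -4$
$\left(O{\left(0,g{\left(-4 \right)} \right)} + d{\left(8 \right)}\right)^{2} = \left(-5 + 6\right)^{2} = 1^{2} = 1$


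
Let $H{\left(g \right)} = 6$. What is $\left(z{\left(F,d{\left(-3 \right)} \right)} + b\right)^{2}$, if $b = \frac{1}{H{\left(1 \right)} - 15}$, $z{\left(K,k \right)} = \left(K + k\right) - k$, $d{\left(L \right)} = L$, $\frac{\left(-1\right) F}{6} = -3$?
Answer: $\frac{25921}{81} \approx 320.01$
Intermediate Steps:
$F = 18$ ($F = \left(-6\right) \left(-3\right) = 18$)
$z{\left(K,k \right)} = K$
$b = - \frac{1}{9}$ ($b = \frac{1}{6 - 15} = \frac{1}{-9} = - \frac{1}{9} \approx -0.11111$)
$\left(z{\left(F,d{\left(-3 \right)} \right)} + b\right)^{2} = \left(18 - \frac{1}{9}\right)^{2} = \left(\frac{161}{9}\right)^{2} = \frac{25921}{81}$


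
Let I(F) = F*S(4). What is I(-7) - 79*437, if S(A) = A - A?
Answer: -34523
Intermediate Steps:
S(A) = 0
I(F) = 0 (I(F) = F*0 = 0)
I(-7) - 79*437 = 0 - 79*437 = 0 - 34523 = -34523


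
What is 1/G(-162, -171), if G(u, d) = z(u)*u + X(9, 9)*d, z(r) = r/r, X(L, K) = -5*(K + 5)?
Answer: 1/11808 ≈ 8.4688e-5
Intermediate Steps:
X(L, K) = -25 - 5*K (X(L, K) = -5*(5 + K) = -25 - 5*K)
z(r) = 1
G(u, d) = u - 70*d (G(u, d) = 1*u + (-25 - 5*9)*d = u + (-25 - 45)*d = u - 70*d)
1/G(-162, -171) = 1/(-162 - 70*(-171)) = 1/(-162 + 11970) = 1/11808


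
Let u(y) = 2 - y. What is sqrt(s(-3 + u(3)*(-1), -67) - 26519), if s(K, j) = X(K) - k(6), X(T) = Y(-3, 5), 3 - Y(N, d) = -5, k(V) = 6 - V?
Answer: I*sqrt(26511) ≈ 162.82*I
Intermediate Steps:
Y(N, d) = 8 (Y(N, d) = 3 - 1*(-5) = 3 + 5 = 8)
X(T) = 8
s(K, j) = 8 (s(K, j) = 8 - (6 - 1*6) = 8 - (6 - 6) = 8 - 1*0 = 8 + 0 = 8)
sqrt(s(-3 + u(3)*(-1), -67) - 26519) = sqrt(8 - 26519) = sqrt(-26511) = I*sqrt(26511)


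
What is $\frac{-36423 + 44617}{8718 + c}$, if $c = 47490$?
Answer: $\frac{4097}{28104} \approx 0.14578$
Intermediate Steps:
$\frac{-36423 + 44617}{8718 + c} = \frac{-36423 + 44617}{8718 + 47490} = \frac{8194}{56208} = 8194 \cdot \frac{1}{56208} = \frac{4097}{28104}$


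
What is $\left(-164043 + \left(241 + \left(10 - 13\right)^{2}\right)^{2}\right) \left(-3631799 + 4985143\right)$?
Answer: $-137422609792$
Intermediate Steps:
$\left(-164043 + \left(241 + \left(10 - 13\right)^{2}\right)^{2}\right) \left(-3631799 + 4985143\right) = \left(-164043 + \left(241 + \left(-3\right)^{2}\right)^{2}\right) 1353344 = \left(-164043 + \left(241 + 9\right)^{2}\right) 1353344 = \left(-164043 + 250^{2}\right) 1353344 = \left(-164043 + 62500\right) 1353344 = \left(-101543\right) 1353344 = -137422609792$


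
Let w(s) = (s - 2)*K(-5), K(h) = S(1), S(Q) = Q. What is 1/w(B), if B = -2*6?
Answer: -1/14 ≈ -0.071429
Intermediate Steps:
K(h) = 1
B = -12
w(s) = -2 + s (w(s) = (s - 2)*1 = (-2 + s)*1 = -2 + s)
1/w(B) = 1/(-2 - 12) = 1/(-14) = -1/14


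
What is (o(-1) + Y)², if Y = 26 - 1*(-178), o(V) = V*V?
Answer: 42025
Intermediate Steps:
o(V) = V²
Y = 204 (Y = 26 + 178 = 204)
(o(-1) + Y)² = ((-1)² + 204)² = (1 + 204)² = 205² = 42025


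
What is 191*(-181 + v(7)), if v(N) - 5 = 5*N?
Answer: -26931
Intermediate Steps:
v(N) = 5 + 5*N
191*(-181 + v(7)) = 191*(-181 + (5 + 5*7)) = 191*(-181 + (5 + 35)) = 191*(-181 + 40) = 191*(-141) = -26931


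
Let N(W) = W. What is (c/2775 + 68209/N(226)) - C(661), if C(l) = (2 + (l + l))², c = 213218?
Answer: -1099141431157/627150 ≈ -1.7526e+6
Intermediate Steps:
C(l) = (2 + 2*l)²
(c/2775 + 68209/N(226)) - C(661) = (213218/2775 + 68209/226) - 4*(1 + 661)² = (213218*(1/2775) + 68209*(1/226)) - 4*662² = (213218/2775 + 68209/226) - 4*438244 = 237467243/627150 - 1*1752976 = 237467243/627150 - 1752976 = -1099141431157/627150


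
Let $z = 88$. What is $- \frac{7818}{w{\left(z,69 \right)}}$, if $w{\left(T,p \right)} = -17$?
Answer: $\frac{7818}{17} \approx 459.88$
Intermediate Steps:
$- \frac{7818}{w{\left(z,69 \right)}} = - \frac{7818}{-17} = \left(-7818\right) \left(- \frac{1}{17}\right) = \frac{7818}{17}$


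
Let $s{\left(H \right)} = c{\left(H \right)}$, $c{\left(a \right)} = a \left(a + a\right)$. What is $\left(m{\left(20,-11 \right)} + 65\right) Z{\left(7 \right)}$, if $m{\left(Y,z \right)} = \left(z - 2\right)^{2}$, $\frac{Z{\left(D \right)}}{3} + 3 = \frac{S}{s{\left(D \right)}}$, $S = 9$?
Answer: $- \frac{100035}{49} \approx -2041.5$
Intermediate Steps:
$c{\left(a \right)} = 2 a^{2}$ ($c{\left(a \right)} = a 2 a = 2 a^{2}$)
$s{\left(H \right)} = 2 H^{2}$
$Z{\left(D \right)} = -9 + \frac{27}{2 D^{2}}$ ($Z{\left(D \right)} = -9 + 3 \frac{9}{2 D^{2}} = -9 + \frac{27}{2 D^{2}}$)
$m{\left(Y,z \right)} = \left(-2 + z\right)^{2}$
$\left(m{\left(20,-11 \right)} + 65\right) Z{\left(7 \right)} = \left(\left(-2 - 11\right)^{2} + 65\right) \left(-9 + \frac{27}{2 \cdot 49}\right) = \left(\left(-13\right)^{2} + 65\right) \left(-9 + \frac{27}{2} \cdot \frac{1}{49}\right) = \left(169 + 65\right) \left(-9 + \frac{27}{98}\right) = 234 \left(- \frac{855}{98}\right) = - \frac{100035}{49}$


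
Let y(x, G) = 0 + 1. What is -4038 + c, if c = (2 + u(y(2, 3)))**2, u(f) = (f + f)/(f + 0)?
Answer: -4022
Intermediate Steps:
y(x, G) = 1
u(f) = 2 (u(f) = (2*f)/f = 2)
c = 16 (c = (2 + 2)**2 = 4**2 = 16)
-4038 + c = -4038 + 16 = -4022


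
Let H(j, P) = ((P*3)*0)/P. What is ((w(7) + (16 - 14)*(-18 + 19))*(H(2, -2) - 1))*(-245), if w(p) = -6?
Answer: -980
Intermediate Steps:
H(j, P) = 0 (H(j, P) = ((3*P)*0)/P = 0/P = 0)
((w(7) + (16 - 14)*(-18 + 19))*(H(2, -2) - 1))*(-245) = ((-6 + (16 - 14)*(-18 + 19))*(0 - 1))*(-245) = ((-6 + 2*1)*(-1))*(-245) = ((-6 + 2)*(-1))*(-245) = -4*(-1)*(-245) = 4*(-245) = -980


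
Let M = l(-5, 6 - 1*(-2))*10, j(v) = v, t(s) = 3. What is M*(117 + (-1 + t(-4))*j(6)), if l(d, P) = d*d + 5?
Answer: 38700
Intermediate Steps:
l(d, P) = 5 + d² (l(d, P) = d² + 5 = 5 + d²)
M = 300 (M = (5 + (-5)²)*10 = (5 + 25)*10 = 30*10 = 300)
M*(117 + (-1 + t(-4))*j(6)) = 300*(117 + (-1 + 3)*6) = 300*(117 + 2*6) = 300*(117 + 12) = 300*129 = 38700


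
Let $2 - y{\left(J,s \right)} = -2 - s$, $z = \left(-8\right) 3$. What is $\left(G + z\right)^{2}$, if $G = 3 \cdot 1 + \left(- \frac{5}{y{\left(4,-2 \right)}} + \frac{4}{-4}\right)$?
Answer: $\frac{2401}{4} \approx 600.25$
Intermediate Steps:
$z = -24$
$y{\left(J,s \right)} = 4 + s$ ($y{\left(J,s \right)} = 2 - \left(-2 - s\right) = 2 + \left(2 + s\right) = 4 + s$)
$G = - \frac{1}{2}$ ($G = 3 \cdot 1 + \left(- \frac{5}{4 - 2} + \frac{4}{-4}\right) = 3 + \left(- \frac{5}{2} + 4 \left(- \frac{1}{4}\right)\right) = 3 - \frac{7}{2} = - \frac{1}{2} \approx -0.5$)
$\left(G + z\right)^{2} = \left(- \frac{1}{2} - 24\right)^{2} = \left(- \frac{49}{2}\right)^{2} = \frac{2401}{4}$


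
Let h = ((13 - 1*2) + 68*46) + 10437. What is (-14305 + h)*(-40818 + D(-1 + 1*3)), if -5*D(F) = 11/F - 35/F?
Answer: 148772862/5 ≈ 2.9755e+7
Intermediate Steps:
D(F) = 24/(5*F) (D(F) = -(11/F - 35/F)/5 = -(-24)/(5*F) = 24/(5*F))
h = 13576 (h = ((13 - 2) + 3128) + 10437 = (11 + 3128) + 10437 = 3139 + 10437 = 13576)
(-14305 + h)*(-40818 + D(-1 + 1*3)) = (-14305 + 13576)*(-40818 + 24/(5*(-1 + 1*3))) = -729*(-40818 + 24/(5*(-1 + 3))) = -729*(-40818 + (24/5)/2) = -729*(-40818 + (24/5)*(½)) = -729*(-40818 + 12/5) = -729*(-204078/5) = 148772862/5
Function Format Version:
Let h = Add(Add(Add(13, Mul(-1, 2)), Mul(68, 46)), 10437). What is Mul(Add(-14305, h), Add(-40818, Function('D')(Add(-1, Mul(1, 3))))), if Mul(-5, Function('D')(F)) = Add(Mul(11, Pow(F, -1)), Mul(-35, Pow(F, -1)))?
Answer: Rational(148772862, 5) ≈ 2.9755e+7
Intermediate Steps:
Function('D')(F) = Mul(Rational(24, 5), Pow(F, -1)) (Function('D')(F) = Mul(Rational(-1, 5), Add(Mul(11, Pow(F, -1)), Mul(-35, Pow(F, -1)))) = Mul(Rational(-1, 5), Mul(-24, Pow(F, -1))) = Mul(Rational(24, 5), Pow(F, -1)))
h = 13576 (h = Add(Add(Add(13, -2), 3128), 10437) = Add(Add(11, 3128), 10437) = Add(3139, 10437) = 13576)
Mul(Add(-14305, h), Add(-40818, Function('D')(Add(-1, Mul(1, 3))))) = Mul(Add(-14305, 13576), Add(-40818, Mul(Rational(24, 5), Pow(Add(-1, Mul(1, 3)), -1)))) = Mul(-729, Add(-40818, Mul(Rational(24, 5), Pow(Add(-1, 3), -1)))) = Mul(-729, Add(-40818, Mul(Rational(24, 5), Pow(2, -1)))) = Mul(-729, Add(-40818, Mul(Rational(24, 5), Rational(1, 2)))) = Mul(-729, Add(-40818, Rational(12, 5))) = Mul(-729, Rational(-204078, 5)) = Rational(148772862, 5)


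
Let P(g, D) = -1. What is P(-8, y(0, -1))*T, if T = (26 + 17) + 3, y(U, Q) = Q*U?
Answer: -46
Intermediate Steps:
T = 46 (T = 43 + 3 = 46)
P(-8, y(0, -1))*T = -1*46 = -46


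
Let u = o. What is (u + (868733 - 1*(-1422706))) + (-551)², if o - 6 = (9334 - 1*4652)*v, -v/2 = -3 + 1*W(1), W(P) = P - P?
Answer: 2623138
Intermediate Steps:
W(P) = 0
v = 6 (v = -2*(-3 + 1*0) = -2*(-3 + 0) = -2*(-3) = 6)
o = 28098 (o = 6 + (9334 - 1*4652)*6 = 6 + (9334 - 4652)*6 = 6 + 4682*6 = 6 + 28092 = 28098)
u = 28098
(u + (868733 - 1*(-1422706))) + (-551)² = (28098 + (868733 - 1*(-1422706))) + (-551)² = (28098 + (868733 + 1422706)) + 303601 = (28098 + 2291439) + 303601 = 2319537 + 303601 = 2623138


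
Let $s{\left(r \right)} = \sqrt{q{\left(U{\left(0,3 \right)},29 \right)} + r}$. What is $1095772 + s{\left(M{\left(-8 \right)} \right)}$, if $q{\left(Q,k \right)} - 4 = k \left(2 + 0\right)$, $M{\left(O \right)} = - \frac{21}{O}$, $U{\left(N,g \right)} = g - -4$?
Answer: $1095772 + \frac{\sqrt{1034}}{4} \approx 1.0958 \cdot 10^{6}$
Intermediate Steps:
$U{\left(N,g \right)} = 4 + g$ ($U{\left(N,g \right)} = g + 4 = 4 + g$)
$q{\left(Q,k \right)} = 4 + 2 k$ ($q{\left(Q,k \right)} = 4 + k \left(2 + 0\right) = 4 + k 2 = 4 + 2 k$)
$s{\left(r \right)} = \sqrt{62 + r}$ ($s{\left(r \right)} = \sqrt{\left(4 + 2 \cdot 29\right) + r} = \sqrt{\left(4 + 58\right) + r} = \sqrt{62 + r}$)
$1095772 + s{\left(M{\left(-8 \right)} \right)} = 1095772 + \sqrt{62 - \frac{21}{-8}} = 1095772 + \sqrt{62 - - \frac{21}{8}} = 1095772 + \sqrt{62 + \frac{21}{8}} = 1095772 + \sqrt{\frac{517}{8}} = 1095772 + \frac{\sqrt{1034}}{4}$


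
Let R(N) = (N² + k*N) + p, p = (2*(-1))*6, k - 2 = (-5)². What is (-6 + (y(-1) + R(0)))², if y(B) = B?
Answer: 361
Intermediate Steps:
k = 27 (k = 2 + (-5)² = 2 + 25 = 27)
p = -12 (p = -2*6 = -12)
R(N) = -12 + N² + 27*N (R(N) = (N² + 27*N) - 12 = -12 + N² + 27*N)
(-6 + (y(-1) + R(0)))² = (-6 + (-1 + (-12 + 0² + 27*0)))² = (-6 + (-1 + (-12 + 0 + 0)))² = (-6 + (-1 - 12))² = (-6 - 13)² = (-19)² = 361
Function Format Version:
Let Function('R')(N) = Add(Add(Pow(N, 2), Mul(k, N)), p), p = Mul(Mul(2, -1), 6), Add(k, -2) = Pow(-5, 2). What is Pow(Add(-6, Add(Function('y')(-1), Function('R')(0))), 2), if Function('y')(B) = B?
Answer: 361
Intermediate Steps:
k = 27 (k = Add(2, Pow(-5, 2)) = Add(2, 25) = 27)
p = -12 (p = Mul(-2, 6) = -12)
Function('R')(N) = Add(-12, Pow(N, 2), Mul(27, N)) (Function('R')(N) = Add(Add(Pow(N, 2), Mul(27, N)), -12) = Add(-12, Pow(N, 2), Mul(27, N)))
Pow(Add(-6, Add(Function('y')(-1), Function('R')(0))), 2) = Pow(Add(-6, Add(-1, Add(-12, Pow(0, 2), Mul(27, 0)))), 2) = Pow(Add(-6, Add(-1, Add(-12, 0, 0))), 2) = Pow(Add(-6, Add(-1, -12)), 2) = Pow(Add(-6, -13), 2) = Pow(-19, 2) = 361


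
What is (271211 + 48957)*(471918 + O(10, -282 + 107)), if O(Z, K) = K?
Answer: 151037012824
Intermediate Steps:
(271211 + 48957)*(471918 + O(10, -282 + 107)) = (271211 + 48957)*(471918 + (-282 + 107)) = 320168*(471918 - 175) = 320168*471743 = 151037012824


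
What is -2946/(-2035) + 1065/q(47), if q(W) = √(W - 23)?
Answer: 2946/2035 + 355*√6/4 ≈ 218.84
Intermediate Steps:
q(W) = √(-23 + W)
-2946/(-2035) + 1065/q(47) = -2946/(-2035) + 1065/(√(-23 + 47)) = -2946*(-1/2035) + 1065/(√24) = 2946/2035 + 1065/((2*√6)) = 2946/2035 + 1065*(√6/12) = 2946/2035 + 355*√6/4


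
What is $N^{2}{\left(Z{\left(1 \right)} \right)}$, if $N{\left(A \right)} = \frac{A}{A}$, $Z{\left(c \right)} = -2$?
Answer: $1$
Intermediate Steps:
$N{\left(A \right)} = 1$
$N^{2}{\left(Z{\left(1 \right)} \right)} = 1^{2} = 1$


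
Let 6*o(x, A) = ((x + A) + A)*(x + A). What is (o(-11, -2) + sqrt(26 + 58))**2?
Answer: 4561/4 + 130*sqrt(21) ≈ 1736.0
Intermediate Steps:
o(x, A) = (A + x)*(x + 2*A)/6 (o(x, A) = (((x + A) + A)*(x + A))/6 = (((A + x) + A)*(A + x))/6 = ((x + 2*A)*(A + x))/6 = ((A + x)*(x + 2*A))/6 = (A + x)*(x + 2*A)/6)
(o(-11, -2) + sqrt(26 + 58))**2 = (((1/3)*(-2)**2 + (1/6)*(-11)**2 + (1/2)*(-2)*(-11)) + sqrt(26 + 58))**2 = (((1/3)*4 + (1/6)*121 + 11) + sqrt(84))**2 = ((4/3 + 121/6 + 11) + 2*sqrt(21))**2 = (65/2 + 2*sqrt(21))**2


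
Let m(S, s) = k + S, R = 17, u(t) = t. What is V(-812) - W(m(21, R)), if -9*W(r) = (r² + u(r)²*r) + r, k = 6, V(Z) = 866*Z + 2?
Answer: -700919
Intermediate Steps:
V(Z) = 2 + 866*Z
m(S, s) = 6 + S
W(r) = -r/9 - r²/9 - r³/9 (W(r) = -((r² + r²*r) + r)/9 = -((r² + r³) + r)/9 = -(r + r² + r³)/9 = -r/9 - r²/9 - r³/9)
V(-812) - W(m(21, R)) = (2 + 866*(-812)) - (-1)*(6 + 21)*(1 + (6 + 21) + (6 + 21)²)/9 = (2 - 703192) - (-1)*27*(1 + 27 + 27²)/9 = -703190 - (-1)*27*(1 + 27 + 729)/9 = -703190 - (-1)*27*757/9 = -703190 - 1*(-2271) = -703190 + 2271 = -700919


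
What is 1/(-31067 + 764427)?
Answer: 1/733360 ≈ 1.3636e-6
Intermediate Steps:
1/(-31067 + 764427) = 1/733360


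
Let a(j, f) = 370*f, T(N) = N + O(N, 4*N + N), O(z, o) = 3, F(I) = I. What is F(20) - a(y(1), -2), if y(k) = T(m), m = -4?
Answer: 760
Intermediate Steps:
T(N) = 3 + N (T(N) = N + 3 = 3 + N)
y(k) = -1 (y(k) = 3 - 4 = -1)
F(20) - a(y(1), -2) = 20 - 370*(-2) = 20 - 1*(-740) = 20 + 740 = 760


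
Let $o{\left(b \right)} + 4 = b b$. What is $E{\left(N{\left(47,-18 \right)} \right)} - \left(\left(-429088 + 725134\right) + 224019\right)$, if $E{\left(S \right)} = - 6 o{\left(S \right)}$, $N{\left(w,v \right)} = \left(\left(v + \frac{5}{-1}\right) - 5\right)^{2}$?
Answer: $-4207977$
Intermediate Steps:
$o{\left(b \right)} = -4 + b^{2}$ ($o{\left(b \right)} = -4 + b b = -4 + b^{2}$)
$N{\left(w,v \right)} = \left(-10 + v\right)^{2}$ ($N{\left(w,v \right)} = \left(\left(v + 5 \left(-1\right)\right) - 5\right)^{2} = \left(\left(v - 5\right) - 5\right)^{2} = \left(\left(-5 + v\right) - 5\right)^{2} = \left(-10 + v\right)^{2}$)
$E{\left(S \right)} = 24 - 6 S^{2}$ ($E{\left(S \right)} = - 6 \left(-4 + S^{2}\right) = 24 - 6 S^{2}$)
$E{\left(N{\left(47,-18 \right)} \right)} - \left(\left(-429088 + 725134\right) + 224019\right) = \left(24 - 6 \left(\left(-10 - 18\right)^{2}\right)^{2}\right) - \left(\left(-429088 + 725134\right) + 224019\right) = \left(24 - 6 \left(\left(-28\right)^{2}\right)^{2}\right) - \left(296046 + 224019\right) = \left(24 - 6 \cdot 784^{2}\right) - 520065 = \left(24 - 3687936\right) - 520065 = -3687912 - 520065 = -4207977$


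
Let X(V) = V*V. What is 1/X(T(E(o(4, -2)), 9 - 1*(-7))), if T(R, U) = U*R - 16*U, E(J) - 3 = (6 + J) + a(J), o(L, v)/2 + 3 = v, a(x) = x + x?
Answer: 1/350464 ≈ 2.8534e-6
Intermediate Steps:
a(x) = 2*x
o(L, v) = -6 + 2*v
E(J) = 9 + 3*J (E(J) = 3 + ((6 + J) + 2*J) = 3 + (6 + 3*J) = 9 + 3*J)
T(R, U) = -16*U + R*U (T(R, U) = R*U - 16*U = -16*U + R*U)
X(V) = V²
1/X(T(E(o(4, -2)), 9 - 1*(-7))) = 1/(((9 - 1*(-7))*(-16 + (9 + 3*(-6 + 2*(-2)))))²) = 1/(((9 + 7)*(-16 + (9 + 3*(-6 - 4))))²) = 1/((16*(-16 + (9 + 3*(-10))))²) = 1/((16*(-16 + (9 - 30)))²) = 1/((16*(-16 - 21))²) = 1/((16*(-37))²) = 1/((-592)²) = 1/350464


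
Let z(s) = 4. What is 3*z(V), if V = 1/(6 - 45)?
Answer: 12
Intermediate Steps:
V = -1/39 (V = 1/(-39) = -1/39 ≈ -0.025641)
3*z(V) = 3*4 = 12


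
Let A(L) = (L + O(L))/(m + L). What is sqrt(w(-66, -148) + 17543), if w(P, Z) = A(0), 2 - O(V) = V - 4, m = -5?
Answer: sqrt(438545)/5 ≈ 132.45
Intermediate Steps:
O(V) = 6 - V (O(V) = 2 - (V - 4) = 2 - (-4 + V) = 2 + (4 - V) = 6 - V)
A(L) = 6/(-5 + L) (A(L) = (L + (6 - L))/(-5 + L) = 6/(-5 + L))
w(P, Z) = -6/5 (w(P, Z) = 6/(-5 + 0) = 6/(-5) = 6*(-1/5) = -6/5)
sqrt(w(-66, -148) + 17543) = sqrt(-6/5 + 17543) = sqrt(87709/5) = sqrt(438545)/5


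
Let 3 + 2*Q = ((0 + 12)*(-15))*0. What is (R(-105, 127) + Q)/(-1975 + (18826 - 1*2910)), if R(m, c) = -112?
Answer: -227/27882 ≈ -0.0081415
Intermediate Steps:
Q = -3/2 (Q = -3/2 + (((0 + 12)*(-15))*0)/2 = -3/2 + ((12*(-15))*0)/2 = -3/2 + (-180*0)/2 = -3/2 + (½)*0 = -3/2 + 0 = -3/2 ≈ -1.5000)
(R(-105, 127) + Q)/(-1975 + (18826 - 1*2910)) = (-112 - 3/2)/(-1975 + (18826 - 1*2910)) = -227/(2*(-1975 + (18826 - 2910))) = -227/(2*(-1975 + 15916)) = -227/2/13941 = -227/2*1/13941 = -227/27882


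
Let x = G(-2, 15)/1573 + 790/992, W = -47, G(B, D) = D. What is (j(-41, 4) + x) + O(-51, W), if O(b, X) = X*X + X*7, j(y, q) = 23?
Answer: 1485364599/780208 ≈ 1903.8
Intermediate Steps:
O(b, X) = X**2 + 7*X
x = 628775/780208 (x = 15/1573 + 790/992 = 15*(1/1573) + 790*(1/992) = 15/1573 + 395/496 = 628775/780208 ≈ 0.80591)
(j(-41, 4) + x) + O(-51, W) = (23 + 628775/780208) - 47*(7 - 47) = 18573559/780208 - 47*(-40) = 18573559/780208 + 1880 = 1485364599/780208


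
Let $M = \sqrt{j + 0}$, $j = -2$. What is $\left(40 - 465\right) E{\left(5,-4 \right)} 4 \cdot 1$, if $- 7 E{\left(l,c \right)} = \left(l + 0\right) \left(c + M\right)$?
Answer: $- \frac{34000}{7} + \frac{8500 i \sqrt{2}}{7} \approx -4857.1 + 1717.3 i$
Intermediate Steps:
$M = i \sqrt{2}$ ($M = \sqrt{-2 + 0} = \sqrt{-2} = i \sqrt{2} \approx 1.4142 i$)
$E{\left(l,c \right)} = - \frac{l \left(c + i \sqrt{2}\right)}{7}$ ($E{\left(l,c \right)} = - \frac{\left(l + 0\right) \left(c + i \sqrt{2}\right)}{7} = - \frac{l \left(c + i \sqrt{2}\right)}{7}$)
$\left(40 - 465\right) E{\left(5,-4 \right)} 4 \cdot 1 = \left(40 - 465\right) \left(- \frac{1}{7}\right) 5 \left(-4 + i \sqrt{2}\right) 4 \cdot 1 = - 425 \left(\frac{20}{7} - \frac{5 i \sqrt{2}}{7}\right) 4 \cdot 1 = - 425 \left(\frac{80}{7} - \frac{20 i \sqrt{2}}{7}\right) 1 = - 425 \left(\frac{80}{7} - \frac{20 i \sqrt{2}}{7}\right) = - \frac{34000}{7} + \frac{8500 i \sqrt{2}}{7}$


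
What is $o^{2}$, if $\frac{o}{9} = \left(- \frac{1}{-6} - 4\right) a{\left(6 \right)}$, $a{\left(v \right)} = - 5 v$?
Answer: $1071225$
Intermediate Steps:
$o = 1035$ ($o = 9 \left(- \frac{1}{-6} - 4\right) \left(\left(-5\right) 6\right) = 9 \left(\left(-1\right) \left(- \frac{1}{6}\right) - 4\right) \left(-30\right) = 9 \left(\frac{1}{6} - 4\right) \left(-30\right) = 9 \left(\left(- \frac{23}{6}\right) \left(-30\right)\right) = 9 \cdot 115 = 1035$)
$o^{2} = 1035^{2} = 1071225$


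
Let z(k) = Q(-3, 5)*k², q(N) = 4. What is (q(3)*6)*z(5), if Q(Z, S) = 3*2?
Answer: 3600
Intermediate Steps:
Q(Z, S) = 6
z(k) = 6*k²
(q(3)*6)*z(5) = (4*6)*(6*5²) = 24*(6*25) = 24*150 = 3600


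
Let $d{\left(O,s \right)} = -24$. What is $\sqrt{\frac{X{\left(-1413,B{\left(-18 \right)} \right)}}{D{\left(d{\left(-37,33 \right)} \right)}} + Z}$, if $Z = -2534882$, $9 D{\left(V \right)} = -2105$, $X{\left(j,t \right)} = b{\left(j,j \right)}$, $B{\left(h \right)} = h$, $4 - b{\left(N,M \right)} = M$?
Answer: $\frac{i \sqrt{11232152359115}}{2105} \approx 1592.1 i$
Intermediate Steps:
$b{\left(N,M \right)} = 4 - M$
$X{\left(j,t \right)} = 4 - j$
$D{\left(V \right)} = - \frac{2105}{9}$ ($D{\left(V \right)} = \frac{1}{9} \left(-2105\right) = - \frac{2105}{9}$)
$\sqrt{\frac{X{\left(-1413,B{\left(-18 \right)} \right)}}{D{\left(d{\left(-37,33 \right)} \right)}} + Z} = \sqrt{\frac{4 - -1413}{- \frac{2105}{9}} - 2534882} = \sqrt{\left(4 + 1413\right) \left(- \frac{9}{2105}\right) - 2534882} = \sqrt{1417 \left(- \frac{9}{2105}\right) - 2534882} = \sqrt{- \frac{12753}{2105} - 2534882} = \sqrt{- \frac{5335939363}{2105}} = \frac{i \sqrt{11232152359115}}{2105}$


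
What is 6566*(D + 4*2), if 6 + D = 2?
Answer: 26264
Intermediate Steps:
D = -4 (D = -6 + 2 = -4)
6566*(D + 4*2) = 6566*(-4 + 4*2) = 6566*(-4 + 8) = 6566*4 = 26264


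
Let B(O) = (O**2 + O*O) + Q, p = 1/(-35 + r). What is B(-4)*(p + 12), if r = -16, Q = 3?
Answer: 21385/51 ≈ 419.31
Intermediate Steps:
p = -1/51 (p = 1/(-35 - 16) = 1/(-51) = -1/51 ≈ -0.019608)
B(O) = 3 + 2*O**2 (B(O) = (O**2 + O*O) + 3 = (O**2 + O**2) + 3 = 2*O**2 + 3 = 3 + 2*O**2)
B(-4)*(p + 12) = (3 + 2*(-4)**2)*(-1/51 + 12) = (3 + 2*16)*(611/51) = (3 + 32)*(611/51) = 35*(611/51) = 21385/51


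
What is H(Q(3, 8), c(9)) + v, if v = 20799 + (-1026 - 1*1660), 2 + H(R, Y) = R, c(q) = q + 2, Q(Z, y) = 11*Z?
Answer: 18144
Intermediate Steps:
c(q) = 2 + q
H(R, Y) = -2 + R
v = 18113 (v = 20799 + (-1026 - 1660) = 20799 - 2686 = 18113)
H(Q(3, 8), c(9)) + v = (-2 + 11*3) + 18113 = (-2 + 33) + 18113 = 31 + 18113 = 18144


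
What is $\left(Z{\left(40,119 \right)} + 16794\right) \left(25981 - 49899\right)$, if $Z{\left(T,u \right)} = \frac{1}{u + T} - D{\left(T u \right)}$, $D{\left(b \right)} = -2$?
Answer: $- \frac{63874573670}{159} \approx -4.0173 \cdot 10^{8}$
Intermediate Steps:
$Z{\left(T,u \right)} = 2 + \frac{1}{T + u}$ ($Z{\left(T,u \right)} = \frac{1}{u + T} - -2 = \frac{1}{T + u} + 2 = 2 + \frac{1}{T + u}$)
$\left(Z{\left(40,119 \right)} + 16794\right) \left(25981 - 49899\right) = \left(\frac{1 + 2 \cdot 40 + 2 \cdot 119}{40 + 119} + 16794\right) \left(25981 - 49899\right) = \left(\frac{1 + 80 + 238}{159} + 16794\right) \left(-23918\right) = \left(\frac{1}{159} \cdot 319 + 16794\right) \left(-23918\right) = \left(\frac{319}{159} + 16794\right) \left(-23918\right) = \frac{2670565}{159} \left(-23918\right) = - \frac{63874573670}{159}$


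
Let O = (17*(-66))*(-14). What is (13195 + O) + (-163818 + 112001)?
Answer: -22914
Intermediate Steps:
O = 15708 (O = -1122*(-14) = 15708)
(13195 + O) + (-163818 + 112001) = (13195 + 15708) + (-163818 + 112001) = 28903 - 51817 = -22914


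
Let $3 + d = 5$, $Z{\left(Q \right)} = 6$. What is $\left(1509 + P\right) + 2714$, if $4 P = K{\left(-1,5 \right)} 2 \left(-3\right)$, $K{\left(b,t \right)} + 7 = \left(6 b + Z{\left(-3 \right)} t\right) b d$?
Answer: $\frac{8611}{2} \approx 4305.5$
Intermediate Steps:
$d = 2$ ($d = -3 + 5 = 2$)
$K{\left(b,t \right)} = -7 + 2 b \left(6 b + 6 t\right)$ ($K{\left(b,t \right)} = -7 + \left(6 b + 6 t\right) b 2 = -7 + b \left(6 b + 6 t\right) 2 = -7 + 2 b \left(6 b + 6 t\right)$)
$P = \frac{165}{2}$ ($P = \frac{\left(-7 + 12 \left(-1\right)^{2} + 12 \left(-1\right) 5\right) 2 \left(-3\right)}{4} = \frac{\left(-7 + 12 \cdot 1 - 60\right) \left(-6\right)}{4} = \frac{\left(-7 + 12 - 60\right) \left(-6\right)}{4} = \frac{\left(-55\right) \left(-6\right)}{4} = \frac{1}{4} \cdot 330 = \frac{165}{2} \approx 82.5$)
$\left(1509 + P\right) + 2714 = \left(1509 + \frac{165}{2}\right) + 2714 = \frac{3183}{2} + 2714 = \frac{8611}{2}$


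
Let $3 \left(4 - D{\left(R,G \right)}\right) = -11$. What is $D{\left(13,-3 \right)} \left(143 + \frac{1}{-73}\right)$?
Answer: $\frac{240074}{219} \approx 1096.2$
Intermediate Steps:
$D{\left(R,G \right)} = \frac{23}{3}$ ($D{\left(R,G \right)} = 4 - - \frac{11}{3} = 4 + \frac{11}{3} = \frac{23}{3}$)
$D{\left(13,-3 \right)} \left(143 + \frac{1}{-73}\right) = \frac{23 \left(143 + \frac{1}{-73}\right)}{3} = \frac{23 \left(143 - \frac{1}{73}\right)}{3} = \frac{23}{3} \cdot \frac{10438}{73} = \frac{240074}{219}$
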